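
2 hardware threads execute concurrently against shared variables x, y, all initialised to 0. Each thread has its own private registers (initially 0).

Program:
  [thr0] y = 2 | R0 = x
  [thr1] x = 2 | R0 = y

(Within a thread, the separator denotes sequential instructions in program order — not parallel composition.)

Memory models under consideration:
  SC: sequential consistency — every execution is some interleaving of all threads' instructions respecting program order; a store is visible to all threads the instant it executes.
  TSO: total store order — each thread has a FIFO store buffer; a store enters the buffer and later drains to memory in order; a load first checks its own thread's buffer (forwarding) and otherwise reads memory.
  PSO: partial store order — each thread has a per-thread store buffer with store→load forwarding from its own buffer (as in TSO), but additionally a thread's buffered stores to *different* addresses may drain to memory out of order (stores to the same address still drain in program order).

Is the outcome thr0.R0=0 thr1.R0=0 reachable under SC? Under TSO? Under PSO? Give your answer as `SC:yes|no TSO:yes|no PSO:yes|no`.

outcome vector order: (thr0.R0,thr1.R0)
SC: 3 outcomes — {<0 2>; <2 0>; <2 2>}
TSO: 4 outcomes — {<0 0>; <0 2>; <2 0>; <2 2>}
PSO: 4 outcomes — {<0 0>; <0 2>; <2 0>; <2 2>}
target <0 0> ∈ {TSO,PSO}

SC:no TSO:yes PSO:yes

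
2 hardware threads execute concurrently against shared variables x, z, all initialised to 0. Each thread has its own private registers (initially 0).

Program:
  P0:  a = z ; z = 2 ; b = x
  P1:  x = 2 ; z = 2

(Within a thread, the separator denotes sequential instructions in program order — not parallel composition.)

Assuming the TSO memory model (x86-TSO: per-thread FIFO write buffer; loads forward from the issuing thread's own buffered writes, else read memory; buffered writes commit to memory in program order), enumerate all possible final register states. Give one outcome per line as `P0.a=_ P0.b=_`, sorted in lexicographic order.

outcome vector order: (P0.a,P0.b)
|TSO outcomes| = 3

P0.a=0 P0.b=0
P0.a=0 P0.b=2
P0.a=2 P0.b=2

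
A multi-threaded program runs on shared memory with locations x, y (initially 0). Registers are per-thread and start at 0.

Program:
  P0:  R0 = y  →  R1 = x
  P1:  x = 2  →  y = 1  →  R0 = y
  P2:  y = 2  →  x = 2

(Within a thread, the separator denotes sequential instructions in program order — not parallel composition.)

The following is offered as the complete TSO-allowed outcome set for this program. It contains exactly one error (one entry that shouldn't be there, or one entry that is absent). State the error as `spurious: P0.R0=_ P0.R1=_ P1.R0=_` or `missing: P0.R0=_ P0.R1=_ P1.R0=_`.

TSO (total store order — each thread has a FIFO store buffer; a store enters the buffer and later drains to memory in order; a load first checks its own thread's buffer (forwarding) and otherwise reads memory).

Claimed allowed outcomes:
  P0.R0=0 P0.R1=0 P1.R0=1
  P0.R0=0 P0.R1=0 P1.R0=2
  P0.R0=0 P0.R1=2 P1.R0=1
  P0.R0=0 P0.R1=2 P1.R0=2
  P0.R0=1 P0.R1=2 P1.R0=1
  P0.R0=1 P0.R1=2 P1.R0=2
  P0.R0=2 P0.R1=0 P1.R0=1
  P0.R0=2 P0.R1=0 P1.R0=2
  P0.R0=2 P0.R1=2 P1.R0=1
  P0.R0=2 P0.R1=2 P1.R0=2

spurious: P0.R0=2 P0.R1=0 P1.R0=2

outcome vector order: (P0.R0,P0.R1,P1.R0)
TSO: 9 outcomes — {(0,0,1) (0,0,2) (0,2,1) (0,2,2) (1,2,1) (1,2,2) (2,0,1) (2,2,1) (2,2,2)}
claimed∖TSO = {(2,0,2)}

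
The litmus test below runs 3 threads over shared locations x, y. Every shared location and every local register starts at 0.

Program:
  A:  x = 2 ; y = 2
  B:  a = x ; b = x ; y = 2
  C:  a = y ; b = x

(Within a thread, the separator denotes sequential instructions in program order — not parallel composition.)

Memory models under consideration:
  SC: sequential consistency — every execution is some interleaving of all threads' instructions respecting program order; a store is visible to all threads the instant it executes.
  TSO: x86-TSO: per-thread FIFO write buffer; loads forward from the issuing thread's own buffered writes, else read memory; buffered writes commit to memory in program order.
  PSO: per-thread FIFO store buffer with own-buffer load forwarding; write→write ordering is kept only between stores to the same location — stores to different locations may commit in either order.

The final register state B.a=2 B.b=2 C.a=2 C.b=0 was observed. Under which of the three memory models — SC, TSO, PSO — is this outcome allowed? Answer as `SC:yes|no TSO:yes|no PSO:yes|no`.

outcome vector order: (B.a,B.b,C.a,C.b)
SC (10): <0 0 0 0>; <0 0 0 2>; <0 0 2 0>; <0 0 2 2>; <0 2 0 0>; <0 2 0 2>; <0 2 2 2>; <2 2 0 0>; <2 2 0 2>; <2 2 2 2>
TSO (10): <0 0 0 0>; <0 0 0 2>; <0 0 2 0>; <0 0 2 2>; <0 2 0 0>; <0 2 0 2>; <0 2 2 2>; <2 2 0 0>; <2 2 0 2>; <2 2 2 2>
PSO (12): <0 0 0 0>; <0 0 0 2>; <0 0 2 0>; <0 0 2 2>; <0 2 0 0>; <0 2 0 2>; <0 2 2 0>; <0 2 2 2>; <2 2 0 0>; <2 2 0 2>; <2 2 2 0>; <2 2 2 2>
target <2 2 2 0> ∈ {PSO}

SC:no TSO:no PSO:yes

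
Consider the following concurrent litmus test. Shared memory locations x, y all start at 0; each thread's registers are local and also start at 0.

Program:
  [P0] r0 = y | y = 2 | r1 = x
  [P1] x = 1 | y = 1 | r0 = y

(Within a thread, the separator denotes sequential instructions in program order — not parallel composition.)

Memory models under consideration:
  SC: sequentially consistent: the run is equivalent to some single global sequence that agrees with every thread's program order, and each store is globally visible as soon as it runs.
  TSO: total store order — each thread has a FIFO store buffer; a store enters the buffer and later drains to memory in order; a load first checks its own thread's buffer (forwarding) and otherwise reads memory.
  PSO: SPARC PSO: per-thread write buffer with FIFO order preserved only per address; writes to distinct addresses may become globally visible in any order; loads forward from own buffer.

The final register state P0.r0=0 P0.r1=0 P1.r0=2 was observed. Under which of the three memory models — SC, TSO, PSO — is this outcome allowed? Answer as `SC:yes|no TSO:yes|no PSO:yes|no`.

SC:no TSO:yes PSO:yes

outcome vector order: (P0.r0,P0.r1,P1.r0)
SC (5): (0,0,1); (0,1,1); (0,1,2); (1,1,1); (1,1,2)
TSO (6): (0,0,1); (0,0,2); (0,1,1); (0,1,2); (1,1,1); (1,1,2)
PSO (8): (0,0,1); (0,0,2); (0,1,1); (0,1,2); (1,0,1); (1,0,2); (1,1,1); (1,1,2)
target (0,0,2) ∈ {TSO,PSO}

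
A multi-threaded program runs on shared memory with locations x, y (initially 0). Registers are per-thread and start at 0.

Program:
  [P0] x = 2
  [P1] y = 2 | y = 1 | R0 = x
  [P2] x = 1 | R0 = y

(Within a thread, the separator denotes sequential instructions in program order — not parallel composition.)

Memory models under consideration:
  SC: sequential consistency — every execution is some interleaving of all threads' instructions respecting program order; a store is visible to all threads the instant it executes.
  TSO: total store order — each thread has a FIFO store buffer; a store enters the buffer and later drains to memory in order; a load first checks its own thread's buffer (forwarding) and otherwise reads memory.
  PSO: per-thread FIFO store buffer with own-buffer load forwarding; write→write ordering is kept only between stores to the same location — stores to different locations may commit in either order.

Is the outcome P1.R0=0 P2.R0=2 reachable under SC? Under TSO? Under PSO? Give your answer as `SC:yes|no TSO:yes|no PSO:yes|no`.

SC:no TSO:yes PSO:yes

outcome vector order: (P1.R0,P2.R0)
SC: 7 outcomes — {<0 1>; <1 0>; <1 1>; <1 2>; <2 0>; <2 1>; <2 2>}
TSO: 9 outcomes — {<0 0>; <0 1>; <0 2>; <1 0>; <1 1>; <1 2>; <2 0>; <2 1>; <2 2>}
PSO: 9 outcomes — {<0 0>; <0 1>; <0 2>; <1 0>; <1 1>; <1 2>; <2 0>; <2 1>; <2 2>}
target <0 2> ∈ {TSO,PSO}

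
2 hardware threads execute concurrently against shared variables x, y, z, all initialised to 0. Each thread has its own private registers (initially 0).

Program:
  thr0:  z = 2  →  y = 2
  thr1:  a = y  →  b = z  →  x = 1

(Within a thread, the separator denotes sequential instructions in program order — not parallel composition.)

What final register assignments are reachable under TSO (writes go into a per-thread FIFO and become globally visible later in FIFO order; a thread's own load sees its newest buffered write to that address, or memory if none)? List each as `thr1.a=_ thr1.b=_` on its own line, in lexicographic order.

outcome vector order: (thr1.a,thr1.b)
|TSO outcomes| = 3

thr1.a=0 thr1.b=0
thr1.a=0 thr1.b=2
thr1.a=2 thr1.b=2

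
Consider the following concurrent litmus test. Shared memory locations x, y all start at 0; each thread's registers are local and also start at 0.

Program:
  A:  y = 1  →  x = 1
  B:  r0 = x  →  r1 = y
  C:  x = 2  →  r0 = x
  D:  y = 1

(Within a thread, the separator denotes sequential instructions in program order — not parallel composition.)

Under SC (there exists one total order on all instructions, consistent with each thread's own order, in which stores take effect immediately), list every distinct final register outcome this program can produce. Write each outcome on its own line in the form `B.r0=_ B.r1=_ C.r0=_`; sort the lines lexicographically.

outcome vector order: (B.r0,B.r1,C.r0)
|SC outcomes| = 10

B.r0=0 B.r1=0 C.r0=1
B.r0=0 B.r1=0 C.r0=2
B.r0=0 B.r1=1 C.r0=1
B.r0=0 B.r1=1 C.r0=2
B.r0=1 B.r1=1 C.r0=1
B.r0=1 B.r1=1 C.r0=2
B.r0=2 B.r1=0 C.r0=1
B.r0=2 B.r1=0 C.r0=2
B.r0=2 B.r1=1 C.r0=1
B.r0=2 B.r1=1 C.r0=2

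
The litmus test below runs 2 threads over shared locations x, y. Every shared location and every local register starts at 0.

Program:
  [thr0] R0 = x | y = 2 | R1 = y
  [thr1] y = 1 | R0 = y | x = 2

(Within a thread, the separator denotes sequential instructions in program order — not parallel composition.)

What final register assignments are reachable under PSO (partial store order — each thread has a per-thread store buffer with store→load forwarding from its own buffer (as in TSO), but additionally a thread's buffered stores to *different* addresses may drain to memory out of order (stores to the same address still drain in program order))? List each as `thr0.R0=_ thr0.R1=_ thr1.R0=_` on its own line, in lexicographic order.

outcome vector order: (thr0.R0,thr0.R1,thr1.R0)
|PSO outcomes| = 5

thr0.R0=0 thr0.R1=1 thr1.R0=1
thr0.R0=0 thr0.R1=2 thr1.R0=1
thr0.R0=0 thr0.R1=2 thr1.R0=2
thr0.R0=2 thr0.R1=1 thr1.R0=1
thr0.R0=2 thr0.R1=2 thr1.R0=1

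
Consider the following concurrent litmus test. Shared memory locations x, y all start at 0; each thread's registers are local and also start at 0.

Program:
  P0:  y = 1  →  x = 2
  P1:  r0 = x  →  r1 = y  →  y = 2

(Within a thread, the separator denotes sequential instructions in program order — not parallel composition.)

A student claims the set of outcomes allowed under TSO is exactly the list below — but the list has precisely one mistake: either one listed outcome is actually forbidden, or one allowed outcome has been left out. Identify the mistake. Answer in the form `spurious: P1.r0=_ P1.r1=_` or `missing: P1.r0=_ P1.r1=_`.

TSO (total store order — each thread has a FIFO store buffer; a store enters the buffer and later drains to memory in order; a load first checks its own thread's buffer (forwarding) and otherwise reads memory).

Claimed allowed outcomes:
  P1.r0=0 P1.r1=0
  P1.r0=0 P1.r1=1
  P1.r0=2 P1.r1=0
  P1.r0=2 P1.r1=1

outcome vector order: (P1.r0,P1.r1)
TSO (3): 0/0, 0/1, 2/1
claimed∖TSO = {2/0}

spurious: P1.r0=2 P1.r1=0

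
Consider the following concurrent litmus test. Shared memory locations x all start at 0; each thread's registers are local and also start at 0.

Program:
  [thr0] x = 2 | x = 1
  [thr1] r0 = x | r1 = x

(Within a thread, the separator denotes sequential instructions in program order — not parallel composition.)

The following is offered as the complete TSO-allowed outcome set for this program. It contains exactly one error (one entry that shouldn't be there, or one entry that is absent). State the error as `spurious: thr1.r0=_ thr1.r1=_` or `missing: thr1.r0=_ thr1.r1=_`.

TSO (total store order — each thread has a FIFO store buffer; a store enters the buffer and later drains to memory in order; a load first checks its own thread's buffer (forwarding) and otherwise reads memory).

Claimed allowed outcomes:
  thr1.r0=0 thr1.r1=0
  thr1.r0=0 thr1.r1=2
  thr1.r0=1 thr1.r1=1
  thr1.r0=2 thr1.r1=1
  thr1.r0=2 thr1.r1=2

missing: thr1.r0=0 thr1.r1=1

outcome vector order: (thr1.r0,thr1.r1)
TSO: 6 outcomes — {0/0; 0/1; 0/2; 1/1; 2/1; 2/2}
TSO∖claimed = {0/1}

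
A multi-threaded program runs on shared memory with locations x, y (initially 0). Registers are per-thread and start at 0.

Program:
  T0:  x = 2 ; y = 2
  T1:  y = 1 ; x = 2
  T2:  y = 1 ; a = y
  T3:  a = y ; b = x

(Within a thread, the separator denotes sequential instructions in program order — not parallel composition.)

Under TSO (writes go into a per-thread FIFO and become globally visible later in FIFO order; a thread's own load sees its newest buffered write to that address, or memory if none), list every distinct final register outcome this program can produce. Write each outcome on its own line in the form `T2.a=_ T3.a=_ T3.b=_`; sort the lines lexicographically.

T2.a=1 T3.a=0 T3.b=0
T2.a=1 T3.a=0 T3.b=2
T2.a=1 T3.a=1 T3.b=0
T2.a=1 T3.a=1 T3.b=2
T2.a=1 T3.a=2 T3.b=2
T2.a=2 T3.a=0 T3.b=0
T2.a=2 T3.a=0 T3.b=2
T2.a=2 T3.a=1 T3.b=0
T2.a=2 T3.a=1 T3.b=2
T2.a=2 T3.a=2 T3.b=2

outcome vector order: (T2.a,T3.a,T3.b)
|TSO outcomes| = 10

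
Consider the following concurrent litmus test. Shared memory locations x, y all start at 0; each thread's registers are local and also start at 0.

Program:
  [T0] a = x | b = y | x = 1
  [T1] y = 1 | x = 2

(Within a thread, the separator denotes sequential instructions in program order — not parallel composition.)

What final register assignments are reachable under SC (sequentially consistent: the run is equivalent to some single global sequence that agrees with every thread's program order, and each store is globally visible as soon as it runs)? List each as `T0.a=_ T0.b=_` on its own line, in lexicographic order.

outcome vector order: (T0.a,T0.b)
|SC outcomes| = 3

T0.a=0 T0.b=0
T0.a=0 T0.b=1
T0.a=2 T0.b=1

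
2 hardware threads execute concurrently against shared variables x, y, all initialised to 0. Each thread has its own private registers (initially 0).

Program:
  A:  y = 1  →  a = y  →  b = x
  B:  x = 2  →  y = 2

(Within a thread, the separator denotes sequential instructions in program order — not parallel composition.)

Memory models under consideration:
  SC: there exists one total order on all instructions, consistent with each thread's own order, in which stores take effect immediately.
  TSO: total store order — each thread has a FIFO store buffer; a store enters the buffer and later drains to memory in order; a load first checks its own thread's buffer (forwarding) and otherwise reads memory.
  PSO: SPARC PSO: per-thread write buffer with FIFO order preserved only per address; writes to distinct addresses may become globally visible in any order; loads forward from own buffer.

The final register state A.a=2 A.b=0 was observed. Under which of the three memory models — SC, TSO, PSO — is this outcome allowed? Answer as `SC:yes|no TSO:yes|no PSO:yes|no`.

outcome vector order: (A.a,A.b)
under SC → <1 0>; <1 2>; <2 2>
under TSO → <1 0>; <1 2>; <2 2>
under PSO → <1 0>; <1 2>; <2 0>; <2 2>
target <2 0> ∈ {PSO}

SC:no TSO:no PSO:yes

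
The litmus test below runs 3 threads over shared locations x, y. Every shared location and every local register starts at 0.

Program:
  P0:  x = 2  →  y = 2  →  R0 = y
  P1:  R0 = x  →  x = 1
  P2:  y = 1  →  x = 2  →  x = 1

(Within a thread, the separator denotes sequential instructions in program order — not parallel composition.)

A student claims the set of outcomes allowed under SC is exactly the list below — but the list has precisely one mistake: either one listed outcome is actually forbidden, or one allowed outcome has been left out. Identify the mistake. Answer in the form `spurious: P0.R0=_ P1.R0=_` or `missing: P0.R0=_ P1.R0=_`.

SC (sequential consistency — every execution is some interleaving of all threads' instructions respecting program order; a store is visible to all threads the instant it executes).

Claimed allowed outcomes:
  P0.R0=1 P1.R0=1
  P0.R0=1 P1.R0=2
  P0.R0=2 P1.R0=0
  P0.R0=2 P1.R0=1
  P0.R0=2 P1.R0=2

outcome vector order: (P0.R0,P1.R0)
SC (6): (1,0); (1,1); (1,2); (2,0); (2,1); (2,2)
SC∖claimed = {(1,0)}

missing: P0.R0=1 P1.R0=0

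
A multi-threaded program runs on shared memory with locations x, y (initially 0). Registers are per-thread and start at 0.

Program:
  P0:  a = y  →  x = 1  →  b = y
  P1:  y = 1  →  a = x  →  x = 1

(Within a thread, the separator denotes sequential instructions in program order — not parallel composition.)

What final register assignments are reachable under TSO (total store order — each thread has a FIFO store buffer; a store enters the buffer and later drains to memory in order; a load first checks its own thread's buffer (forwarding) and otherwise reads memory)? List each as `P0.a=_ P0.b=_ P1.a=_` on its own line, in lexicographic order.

P0.a=0 P0.b=0 P1.a=0
P0.a=0 P0.b=0 P1.a=1
P0.a=0 P0.b=1 P1.a=0
P0.a=0 P0.b=1 P1.a=1
P0.a=1 P0.b=1 P1.a=0
P0.a=1 P0.b=1 P1.a=1

outcome vector order: (P0.a,P0.b,P1.a)
|TSO outcomes| = 6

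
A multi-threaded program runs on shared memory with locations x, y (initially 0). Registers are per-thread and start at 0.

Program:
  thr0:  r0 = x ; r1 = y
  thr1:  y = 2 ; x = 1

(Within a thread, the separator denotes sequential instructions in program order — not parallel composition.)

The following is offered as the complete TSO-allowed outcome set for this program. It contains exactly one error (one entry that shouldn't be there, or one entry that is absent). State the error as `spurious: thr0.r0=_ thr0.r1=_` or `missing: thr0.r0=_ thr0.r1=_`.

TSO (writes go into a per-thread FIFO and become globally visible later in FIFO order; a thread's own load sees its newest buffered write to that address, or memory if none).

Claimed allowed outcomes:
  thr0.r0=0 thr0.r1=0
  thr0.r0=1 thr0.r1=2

missing: thr0.r0=0 thr0.r1=2

outcome vector order: (thr0.r0,thr0.r1)
TSO (3): 00, 02, 12
TSO∖claimed = {02}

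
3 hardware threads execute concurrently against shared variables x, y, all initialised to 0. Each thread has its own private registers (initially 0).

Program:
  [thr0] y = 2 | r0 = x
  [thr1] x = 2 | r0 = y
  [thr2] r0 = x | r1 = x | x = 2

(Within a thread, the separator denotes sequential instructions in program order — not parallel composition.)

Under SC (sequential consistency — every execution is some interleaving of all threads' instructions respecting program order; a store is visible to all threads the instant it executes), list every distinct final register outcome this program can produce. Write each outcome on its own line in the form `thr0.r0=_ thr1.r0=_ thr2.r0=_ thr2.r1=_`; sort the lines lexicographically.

thr0.r0=0 thr1.r0=2 thr2.r0=0 thr2.r1=0
thr0.r0=0 thr1.r0=2 thr2.r0=0 thr2.r1=2
thr0.r0=0 thr1.r0=2 thr2.r0=2 thr2.r1=2
thr0.r0=2 thr1.r0=0 thr2.r0=0 thr2.r1=0
thr0.r0=2 thr1.r0=0 thr2.r0=0 thr2.r1=2
thr0.r0=2 thr1.r0=0 thr2.r0=2 thr2.r1=2
thr0.r0=2 thr1.r0=2 thr2.r0=0 thr2.r1=0
thr0.r0=2 thr1.r0=2 thr2.r0=0 thr2.r1=2
thr0.r0=2 thr1.r0=2 thr2.r0=2 thr2.r1=2

outcome vector order: (thr0.r0,thr1.r0,thr2.r0,thr2.r1)
|SC outcomes| = 9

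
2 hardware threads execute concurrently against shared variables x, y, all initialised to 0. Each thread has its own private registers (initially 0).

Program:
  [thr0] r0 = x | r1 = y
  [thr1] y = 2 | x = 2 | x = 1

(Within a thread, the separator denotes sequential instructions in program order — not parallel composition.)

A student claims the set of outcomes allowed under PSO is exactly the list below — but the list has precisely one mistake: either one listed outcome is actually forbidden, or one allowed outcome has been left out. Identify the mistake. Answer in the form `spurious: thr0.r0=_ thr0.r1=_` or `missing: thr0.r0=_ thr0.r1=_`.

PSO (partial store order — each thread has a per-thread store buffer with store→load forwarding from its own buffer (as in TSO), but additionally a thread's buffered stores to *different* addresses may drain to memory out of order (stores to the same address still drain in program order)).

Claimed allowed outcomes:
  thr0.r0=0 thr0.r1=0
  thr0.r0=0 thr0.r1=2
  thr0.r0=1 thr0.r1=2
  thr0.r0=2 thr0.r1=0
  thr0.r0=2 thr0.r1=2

outcome vector order: (thr0.r0,thr0.r1)
PSO: 6 outcomes — {0/0; 0/2; 1/0; 1/2; 2/0; 2/2}
PSO∖claimed = {1/0}

missing: thr0.r0=1 thr0.r1=0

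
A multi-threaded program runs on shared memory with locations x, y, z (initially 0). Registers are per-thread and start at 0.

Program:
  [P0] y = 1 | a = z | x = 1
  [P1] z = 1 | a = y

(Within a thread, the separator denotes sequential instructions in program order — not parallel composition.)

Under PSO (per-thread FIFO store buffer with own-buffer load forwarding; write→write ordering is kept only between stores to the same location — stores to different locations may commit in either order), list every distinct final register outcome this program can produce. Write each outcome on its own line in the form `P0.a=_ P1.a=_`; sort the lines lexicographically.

P0.a=0 P1.a=0
P0.a=0 P1.a=1
P0.a=1 P1.a=0
P0.a=1 P1.a=1

outcome vector order: (P0.a,P1.a)
|PSO outcomes| = 4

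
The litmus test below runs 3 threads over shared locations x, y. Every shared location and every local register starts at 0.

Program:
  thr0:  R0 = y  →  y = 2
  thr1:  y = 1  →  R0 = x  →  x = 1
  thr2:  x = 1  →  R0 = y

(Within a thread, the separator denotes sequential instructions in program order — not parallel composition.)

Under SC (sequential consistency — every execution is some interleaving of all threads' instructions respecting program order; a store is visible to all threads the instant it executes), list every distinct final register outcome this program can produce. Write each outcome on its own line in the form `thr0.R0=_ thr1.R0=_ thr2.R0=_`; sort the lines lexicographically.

outcome vector order: (thr0.R0,thr1.R0,thr2.R0)
|SC outcomes| = 10

thr0.R0=0 thr1.R0=0 thr2.R0=1
thr0.R0=0 thr1.R0=0 thr2.R0=2
thr0.R0=0 thr1.R0=1 thr2.R0=0
thr0.R0=0 thr1.R0=1 thr2.R0=1
thr0.R0=0 thr1.R0=1 thr2.R0=2
thr0.R0=1 thr1.R0=0 thr2.R0=1
thr0.R0=1 thr1.R0=0 thr2.R0=2
thr0.R0=1 thr1.R0=1 thr2.R0=0
thr0.R0=1 thr1.R0=1 thr2.R0=1
thr0.R0=1 thr1.R0=1 thr2.R0=2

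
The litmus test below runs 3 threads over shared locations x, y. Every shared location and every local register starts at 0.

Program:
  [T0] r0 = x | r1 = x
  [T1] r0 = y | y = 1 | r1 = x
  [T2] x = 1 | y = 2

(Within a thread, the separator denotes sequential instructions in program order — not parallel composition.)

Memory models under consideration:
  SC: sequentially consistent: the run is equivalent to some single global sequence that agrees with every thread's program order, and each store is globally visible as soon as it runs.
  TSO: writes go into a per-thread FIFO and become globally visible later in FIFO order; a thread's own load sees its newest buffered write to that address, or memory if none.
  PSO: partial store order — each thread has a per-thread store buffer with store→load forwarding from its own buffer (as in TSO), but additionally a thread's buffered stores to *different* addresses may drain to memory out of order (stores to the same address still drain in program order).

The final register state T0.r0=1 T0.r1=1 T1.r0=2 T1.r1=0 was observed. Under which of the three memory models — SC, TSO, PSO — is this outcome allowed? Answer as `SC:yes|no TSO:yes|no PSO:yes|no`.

SC:no TSO:no PSO:yes

outcome vector order: (T0.r0,T0.r1,T1.r0,T1.r1)
SC (9): <0 0 0 0>, <0 0 0 1>, <0 0 2 1>, <0 1 0 0>, <0 1 0 1>, <0 1 2 1>, <1 1 0 0>, <1 1 0 1>, <1 1 2 1>
TSO (9): <0 0 0 0>, <0 0 0 1>, <0 0 2 1>, <0 1 0 0>, <0 1 0 1>, <0 1 2 1>, <1 1 0 0>, <1 1 0 1>, <1 1 2 1>
PSO (12): <0 0 0 0>, <0 0 0 1>, <0 0 2 0>, <0 0 2 1>, <0 1 0 0>, <0 1 0 1>, <0 1 2 0>, <0 1 2 1>, <1 1 0 0>, <1 1 0 1>, <1 1 2 0>, <1 1 2 1>
target <1 1 2 0> ∈ {PSO}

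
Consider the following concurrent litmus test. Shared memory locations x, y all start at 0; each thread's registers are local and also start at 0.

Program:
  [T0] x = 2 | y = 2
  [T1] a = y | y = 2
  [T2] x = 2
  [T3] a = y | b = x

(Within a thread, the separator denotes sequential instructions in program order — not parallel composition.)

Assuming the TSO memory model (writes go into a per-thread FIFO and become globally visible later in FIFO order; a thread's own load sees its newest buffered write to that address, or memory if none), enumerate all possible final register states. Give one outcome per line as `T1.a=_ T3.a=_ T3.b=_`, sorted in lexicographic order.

T1.a=0 T3.a=0 T3.b=0
T1.a=0 T3.a=0 T3.b=2
T1.a=0 T3.a=2 T3.b=0
T1.a=0 T3.a=2 T3.b=2
T1.a=2 T3.a=0 T3.b=0
T1.a=2 T3.a=0 T3.b=2
T1.a=2 T3.a=2 T3.b=2

outcome vector order: (T1.a,T3.a,T3.b)
|TSO outcomes| = 7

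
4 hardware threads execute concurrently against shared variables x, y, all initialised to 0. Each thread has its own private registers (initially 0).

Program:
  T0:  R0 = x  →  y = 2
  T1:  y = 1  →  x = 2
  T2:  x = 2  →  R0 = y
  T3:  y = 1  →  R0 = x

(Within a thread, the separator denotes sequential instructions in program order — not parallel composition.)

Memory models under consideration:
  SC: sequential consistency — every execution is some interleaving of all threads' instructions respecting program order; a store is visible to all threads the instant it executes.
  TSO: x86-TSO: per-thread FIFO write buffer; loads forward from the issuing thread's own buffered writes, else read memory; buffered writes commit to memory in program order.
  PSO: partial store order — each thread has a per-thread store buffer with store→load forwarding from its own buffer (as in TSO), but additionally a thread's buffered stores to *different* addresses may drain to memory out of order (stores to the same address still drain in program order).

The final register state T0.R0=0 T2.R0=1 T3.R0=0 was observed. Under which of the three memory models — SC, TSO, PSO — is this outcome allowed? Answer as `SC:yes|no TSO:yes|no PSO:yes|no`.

outcome vector order: (T0.R0,T2.R0,T3.R0)
SC: 10 outcomes — {(0,0,2), (0,1,0), (0,1,2), (0,2,0), (0,2,2), (2,0,2), (2,1,0), (2,1,2), (2,2,0), (2,2,2)}
TSO: 12 outcomes — {(0,0,0), (0,0,2), (0,1,0), (0,1,2), (0,2,0), (0,2,2), (2,0,0), (2,0,2), (2,1,0), (2,1,2), (2,2,0), (2,2,2)}
PSO: 12 outcomes — {(0,0,0), (0,0,2), (0,1,0), (0,1,2), (0,2,0), (0,2,2), (2,0,0), (2,0,2), (2,1,0), (2,1,2), (2,2,0), (2,2,2)}
target (0,1,0) ∈ {SC,TSO,PSO}

SC:yes TSO:yes PSO:yes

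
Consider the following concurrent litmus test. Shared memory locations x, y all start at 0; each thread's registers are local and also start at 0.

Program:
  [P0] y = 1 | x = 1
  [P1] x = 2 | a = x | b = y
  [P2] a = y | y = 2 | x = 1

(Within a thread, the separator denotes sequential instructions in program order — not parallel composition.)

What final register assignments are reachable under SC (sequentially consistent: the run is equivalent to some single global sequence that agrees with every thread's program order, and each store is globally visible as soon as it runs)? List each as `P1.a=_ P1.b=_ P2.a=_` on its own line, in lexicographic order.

outcome vector order: (P1.a,P1.b,P2.a)
|SC outcomes| = 10

P1.a=1 P1.b=1 P2.a=0
P1.a=1 P1.b=1 P2.a=1
P1.a=1 P1.b=2 P2.a=0
P1.a=1 P1.b=2 P2.a=1
P1.a=2 P1.b=0 P2.a=0
P1.a=2 P1.b=0 P2.a=1
P1.a=2 P1.b=1 P2.a=0
P1.a=2 P1.b=1 P2.a=1
P1.a=2 P1.b=2 P2.a=0
P1.a=2 P1.b=2 P2.a=1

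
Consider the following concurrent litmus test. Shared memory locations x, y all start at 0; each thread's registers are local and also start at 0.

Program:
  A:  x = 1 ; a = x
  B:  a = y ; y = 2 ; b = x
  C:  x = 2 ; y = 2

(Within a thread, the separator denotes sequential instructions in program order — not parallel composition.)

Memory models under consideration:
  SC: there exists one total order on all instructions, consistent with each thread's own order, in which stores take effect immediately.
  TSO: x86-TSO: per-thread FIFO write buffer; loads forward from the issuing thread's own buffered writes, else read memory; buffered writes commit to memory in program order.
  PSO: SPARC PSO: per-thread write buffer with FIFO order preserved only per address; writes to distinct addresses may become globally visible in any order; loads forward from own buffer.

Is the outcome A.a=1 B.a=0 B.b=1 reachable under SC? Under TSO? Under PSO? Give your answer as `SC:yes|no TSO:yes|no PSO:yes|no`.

outcome vector order: (A.a,B.a,B.b)
[SC] allowed = {(1,0,0) (1,0,1) (1,0,2) (1,2,1) (1,2,2) (2,0,0) (2,0,1) (2,0,2) (2,2,2)}
[TSO] allowed = {(1,0,0) (1,0,1) (1,0,2) (1,2,1) (1,2,2) (2,0,0) (2,0,1) (2,0,2) (2,2,2)}
[PSO] allowed = {(1,0,0) (1,0,1) (1,0,2) (1,2,0) (1,2,1) (1,2,2) (2,0,0) (2,0,1) (2,0,2) (2,2,0) (2,2,1) (2,2,2)}
target (1,0,1) ∈ {SC,TSO,PSO}

SC:yes TSO:yes PSO:yes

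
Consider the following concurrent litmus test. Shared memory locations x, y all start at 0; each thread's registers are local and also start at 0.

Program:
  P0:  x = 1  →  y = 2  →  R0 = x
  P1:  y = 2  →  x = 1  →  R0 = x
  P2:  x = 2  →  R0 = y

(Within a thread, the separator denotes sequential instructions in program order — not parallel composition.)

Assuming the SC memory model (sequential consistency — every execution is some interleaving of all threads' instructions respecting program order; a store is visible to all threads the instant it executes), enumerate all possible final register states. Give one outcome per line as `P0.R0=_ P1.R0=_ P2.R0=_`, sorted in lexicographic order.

P0.R0=1 P1.R0=1 P2.R0=0
P0.R0=1 P1.R0=1 P2.R0=2
P0.R0=1 P1.R0=2 P2.R0=2
P0.R0=2 P1.R0=1 P2.R0=0
P0.R0=2 P1.R0=1 P2.R0=2
P0.R0=2 P1.R0=2 P2.R0=2

outcome vector order: (P0.R0,P1.R0,P2.R0)
|SC outcomes| = 6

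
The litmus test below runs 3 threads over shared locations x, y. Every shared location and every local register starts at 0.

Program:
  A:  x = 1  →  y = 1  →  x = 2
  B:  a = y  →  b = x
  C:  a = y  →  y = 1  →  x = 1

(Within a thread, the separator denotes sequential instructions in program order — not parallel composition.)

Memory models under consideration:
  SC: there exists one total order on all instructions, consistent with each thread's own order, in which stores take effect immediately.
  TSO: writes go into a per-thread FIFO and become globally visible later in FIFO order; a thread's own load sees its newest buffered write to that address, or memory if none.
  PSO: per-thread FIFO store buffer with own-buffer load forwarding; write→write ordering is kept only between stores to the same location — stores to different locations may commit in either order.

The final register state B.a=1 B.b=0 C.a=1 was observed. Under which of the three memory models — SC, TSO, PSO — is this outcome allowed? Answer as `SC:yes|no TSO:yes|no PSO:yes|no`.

outcome vector order: (B.a,B.b,C.a)
SC: 11 outcomes — {000; 001; 010; 011; 020; 021; 100; 110; 111; 120; 121}
TSO: 11 outcomes — {000; 001; 010; 011; 020; 021; 100; 110; 111; 120; 121}
PSO: 12 outcomes — {000; 001; 010; 011; 020; 021; 100; 101; 110; 111; 120; 121}
target 101 ∈ {PSO}

SC:no TSO:no PSO:yes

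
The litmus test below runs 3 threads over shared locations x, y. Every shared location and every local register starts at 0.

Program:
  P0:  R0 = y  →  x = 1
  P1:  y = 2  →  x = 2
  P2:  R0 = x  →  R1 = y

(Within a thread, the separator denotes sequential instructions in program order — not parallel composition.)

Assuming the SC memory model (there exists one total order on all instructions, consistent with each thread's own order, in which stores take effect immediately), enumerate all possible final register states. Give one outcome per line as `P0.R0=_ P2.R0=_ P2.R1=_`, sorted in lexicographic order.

P0.R0=0 P2.R0=0 P2.R1=0
P0.R0=0 P2.R0=0 P2.R1=2
P0.R0=0 P2.R0=1 P2.R1=0
P0.R0=0 P2.R0=1 P2.R1=2
P0.R0=0 P2.R0=2 P2.R1=2
P0.R0=2 P2.R0=0 P2.R1=0
P0.R0=2 P2.R0=0 P2.R1=2
P0.R0=2 P2.R0=1 P2.R1=2
P0.R0=2 P2.R0=2 P2.R1=2

outcome vector order: (P0.R0,P2.R0,P2.R1)
|SC outcomes| = 9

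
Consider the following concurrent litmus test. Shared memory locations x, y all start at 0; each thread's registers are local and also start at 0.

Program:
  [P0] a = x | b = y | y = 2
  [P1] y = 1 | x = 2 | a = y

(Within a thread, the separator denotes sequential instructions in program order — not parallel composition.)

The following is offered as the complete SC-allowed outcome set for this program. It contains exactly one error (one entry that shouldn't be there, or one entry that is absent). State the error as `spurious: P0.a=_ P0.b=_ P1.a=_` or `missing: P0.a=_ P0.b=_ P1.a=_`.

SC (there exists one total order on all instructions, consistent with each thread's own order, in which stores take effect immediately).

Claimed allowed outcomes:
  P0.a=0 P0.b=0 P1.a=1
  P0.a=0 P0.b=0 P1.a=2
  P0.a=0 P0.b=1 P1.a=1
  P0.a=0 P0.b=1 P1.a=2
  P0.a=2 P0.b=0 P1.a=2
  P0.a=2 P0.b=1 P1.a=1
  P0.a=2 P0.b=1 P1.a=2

spurious: P0.a=2 P0.b=0 P1.a=2

outcome vector order: (P0.a,P0.b,P1.a)
[SC] allowed = {(0,0,1), (0,0,2), (0,1,1), (0,1,2), (2,1,1), (2,1,2)}
claimed∖SC = {(2,0,2)}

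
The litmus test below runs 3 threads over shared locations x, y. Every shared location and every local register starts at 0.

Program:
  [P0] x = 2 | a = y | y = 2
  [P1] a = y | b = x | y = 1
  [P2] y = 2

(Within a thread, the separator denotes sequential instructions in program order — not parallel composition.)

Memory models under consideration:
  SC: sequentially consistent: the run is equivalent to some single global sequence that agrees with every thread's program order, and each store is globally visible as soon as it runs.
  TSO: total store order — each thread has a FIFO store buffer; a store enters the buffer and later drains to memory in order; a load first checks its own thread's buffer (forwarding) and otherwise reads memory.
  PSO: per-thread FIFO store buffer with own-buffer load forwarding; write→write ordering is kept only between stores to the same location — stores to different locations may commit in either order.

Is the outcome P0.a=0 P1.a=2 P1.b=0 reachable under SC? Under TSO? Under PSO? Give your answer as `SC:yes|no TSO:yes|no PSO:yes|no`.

outcome vector order: (P0.a,P1.a,P1.b)
SC: 11 outcomes — {<0 0 0>, <0 0 2>, <0 2 2>, <1 0 0>, <1 0 2>, <1 2 0>, <1 2 2>, <2 0 0>, <2 0 2>, <2 2 0>, <2 2 2>}
TSO: 12 outcomes — {<0 0 0>, <0 0 2>, <0 2 0>, <0 2 2>, <1 0 0>, <1 0 2>, <1 2 0>, <1 2 2>, <2 0 0>, <2 0 2>, <2 2 0>, <2 2 2>}
PSO: 12 outcomes — {<0 0 0>, <0 0 2>, <0 2 0>, <0 2 2>, <1 0 0>, <1 0 2>, <1 2 0>, <1 2 2>, <2 0 0>, <2 0 2>, <2 2 0>, <2 2 2>}
target <0 2 0> ∈ {TSO,PSO}

SC:no TSO:yes PSO:yes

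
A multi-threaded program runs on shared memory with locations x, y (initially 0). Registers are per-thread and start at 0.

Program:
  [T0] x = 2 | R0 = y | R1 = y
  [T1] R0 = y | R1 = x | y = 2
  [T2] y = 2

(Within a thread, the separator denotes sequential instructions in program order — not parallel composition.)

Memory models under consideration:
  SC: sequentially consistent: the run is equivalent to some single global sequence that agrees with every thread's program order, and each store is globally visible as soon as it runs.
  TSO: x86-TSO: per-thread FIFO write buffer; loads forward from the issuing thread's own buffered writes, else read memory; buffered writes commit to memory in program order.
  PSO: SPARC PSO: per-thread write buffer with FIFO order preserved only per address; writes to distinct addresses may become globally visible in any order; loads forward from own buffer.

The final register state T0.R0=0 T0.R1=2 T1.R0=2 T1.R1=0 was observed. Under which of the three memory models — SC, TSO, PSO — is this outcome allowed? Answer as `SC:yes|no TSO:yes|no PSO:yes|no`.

outcome vector order: (T0.R0,T0.R1,T1.R0,T1.R1)
SC: 10 outcomes — {0/0/0/0; 0/0/0/2; 0/0/2/2; 0/2/0/0; 0/2/0/2; 0/2/2/2; 2/2/0/0; 2/2/0/2; 2/2/2/0; 2/2/2/2}
TSO: 12 outcomes — {0/0/0/0; 0/0/0/2; 0/0/2/0; 0/0/2/2; 0/2/0/0; 0/2/0/2; 0/2/2/0; 0/2/2/2; 2/2/0/0; 2/2/0/2; 2/2/2/0; 2/2/2/2}
PSO: 12 outcomes — {0/0/0/0; 0/0/0/2; 0/0/2/0; 0/0/2/2; 0/2/0/0; 0/2/0/2; 0/2/2/0; 0/2/2/2; 2/2/0/0; 2/2/0/2; 2/2/2/0; 2/2/2/2}
target 0/2/2/0 ∈ {TSO,PSO}

SC:no TSO:yes PSO:yes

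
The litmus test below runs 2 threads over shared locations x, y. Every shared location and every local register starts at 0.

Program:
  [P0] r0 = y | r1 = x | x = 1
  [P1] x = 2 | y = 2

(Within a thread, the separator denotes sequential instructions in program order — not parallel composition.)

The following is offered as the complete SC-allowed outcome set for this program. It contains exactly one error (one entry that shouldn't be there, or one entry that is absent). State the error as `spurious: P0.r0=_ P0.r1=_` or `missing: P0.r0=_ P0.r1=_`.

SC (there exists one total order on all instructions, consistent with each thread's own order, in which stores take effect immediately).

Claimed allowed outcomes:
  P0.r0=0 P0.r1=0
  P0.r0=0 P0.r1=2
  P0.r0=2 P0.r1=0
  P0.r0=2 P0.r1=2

outcome vector order: (P0.r0,P0.r1)
[SC] allowed = {0/0; 0/2; 2/2}
claimed∖SC = {2/0}

spurious: P0.r0=2 P0.r1=0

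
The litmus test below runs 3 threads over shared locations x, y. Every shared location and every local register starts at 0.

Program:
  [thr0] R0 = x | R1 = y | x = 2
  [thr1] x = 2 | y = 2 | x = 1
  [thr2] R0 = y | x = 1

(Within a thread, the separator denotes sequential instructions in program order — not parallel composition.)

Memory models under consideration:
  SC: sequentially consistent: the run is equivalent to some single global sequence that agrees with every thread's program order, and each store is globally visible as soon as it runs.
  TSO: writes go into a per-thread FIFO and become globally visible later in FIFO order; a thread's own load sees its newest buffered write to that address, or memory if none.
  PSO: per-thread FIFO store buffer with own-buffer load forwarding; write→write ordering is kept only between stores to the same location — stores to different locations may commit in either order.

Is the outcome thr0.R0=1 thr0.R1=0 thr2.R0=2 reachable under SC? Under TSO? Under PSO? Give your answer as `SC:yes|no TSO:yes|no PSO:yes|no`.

outcome vector order: (thr0.R0,thr0.R1,thr2.R0)
[SC] allowed = {000 002 020 022 100 120 122 200 202 220 222}
[TSO] allowed = {000 002 020 022 100 120 122 200 202 220 222}
[PSO] allowed = {000 002 020 022 100 102 120 122 200 202 220 222}
target 102 ∈ {PSO}

SC:no TSO:no PSO:yes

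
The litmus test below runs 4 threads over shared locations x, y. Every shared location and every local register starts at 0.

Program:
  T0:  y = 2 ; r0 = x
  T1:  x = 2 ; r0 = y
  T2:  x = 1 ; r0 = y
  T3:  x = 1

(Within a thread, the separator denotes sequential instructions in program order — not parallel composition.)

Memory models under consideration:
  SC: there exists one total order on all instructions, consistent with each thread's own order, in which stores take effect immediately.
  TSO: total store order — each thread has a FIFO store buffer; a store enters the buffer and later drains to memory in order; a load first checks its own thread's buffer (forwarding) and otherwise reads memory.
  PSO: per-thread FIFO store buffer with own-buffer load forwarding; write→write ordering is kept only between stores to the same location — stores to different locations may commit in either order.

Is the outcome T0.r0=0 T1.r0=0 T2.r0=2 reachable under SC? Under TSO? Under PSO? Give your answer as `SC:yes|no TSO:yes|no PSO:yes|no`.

outcome vector order: (T0.r0,T1.r0,T2.r0)
SC: 9 outcomes — {0/2/2; 1/0/0; 1/0/2; 1/2/0; 1/2/2; 2/0/0; 2/0/2; 2/2/0; 2/2/2}
TSO: 12 outcomes — {0/0/0; 0/0/2; 0/2/0; 0/2/2; 1/0/0; 1/0/2; 1/2/0; 1/2/2; 2/0/0; 2/0/2; 2/2/0; 2/2/2}
PSO: 12 outcomes — {0/0/0; 0/0/2; 0/2/0; 0/2/2; 1/0/0; 1/0/2; 1/2/0; 1/2/2; 2/0/0; 2/0/2; 2/2/0; 2/2/2}
target 0/0/2 ∈ {TSO,PSO}

SC:no TSO:yes PSO:yes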